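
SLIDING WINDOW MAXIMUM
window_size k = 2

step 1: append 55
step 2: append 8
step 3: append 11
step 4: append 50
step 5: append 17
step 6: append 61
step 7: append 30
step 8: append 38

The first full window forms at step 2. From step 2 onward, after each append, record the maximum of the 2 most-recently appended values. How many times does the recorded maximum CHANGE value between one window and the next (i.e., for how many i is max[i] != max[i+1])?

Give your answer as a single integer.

step 1: append 55 -> window=[55] (not full yet)
step 2: append 8 -> window=[55, 8] -> max=55
step 3: append 11 -> window=[8, 11] -> max=11
step 4: append 50 -> window=[11, 50] -> max=50
step 5: append 17 -> window=[50, 17] -> max=50
step 6: append 61 -> window=[17, 61] -> max=61
step 7: append 30 -> window=[61, 30] -> max=61
step 8: append 38 -> window=[30, 38] -> max=38
Recorded maximums: 55 11 50 50 61 61 38
Changes between consecutive maximums: 4

Answer: 4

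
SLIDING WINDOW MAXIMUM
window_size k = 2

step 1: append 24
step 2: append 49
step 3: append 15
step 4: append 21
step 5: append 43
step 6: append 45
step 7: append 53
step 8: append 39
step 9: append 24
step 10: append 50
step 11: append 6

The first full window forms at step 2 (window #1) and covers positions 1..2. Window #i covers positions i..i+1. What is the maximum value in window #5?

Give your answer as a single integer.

step 1: append 24 -> window=[24] (not full yet)
step 2: append 49 -> window=[24, 49] -> max=49
step 3: append 15 -> window=[49, 15] -> max=49
step 4: append 21 -> window=[15, 21] -> max=21
step 5: append 43 -> window=[21, 43] -> max=43
step 6: append 45 -> window=[43, 45] -> max=45
Window #5 max = 45

Answer: 45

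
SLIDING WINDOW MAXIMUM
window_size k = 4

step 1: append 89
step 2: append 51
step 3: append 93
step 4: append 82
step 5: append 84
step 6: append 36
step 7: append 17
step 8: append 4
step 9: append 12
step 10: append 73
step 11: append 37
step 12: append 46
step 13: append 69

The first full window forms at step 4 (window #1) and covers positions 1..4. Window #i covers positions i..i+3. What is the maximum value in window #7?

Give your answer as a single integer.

Answer: 73

Derivation:
step 1: append 89 -> window=[89] (not full yet)
step 2: append 51 -> window=[89, 51] (not full yet)
step 3: append 93 -> window=[89, 51, 93] (not full yet)
step 4: append 82 -> window=[89, 51, 93, 82] -> max=93
step 5: append 84 -> window=[51, 93, 82, 84] -> max=93
step 6: append 36 -> window=[93, 82, 84, 36] -> max=93
step 7: append 17 -> window=[82, 84, 36, 17] -> max=84
step 8: append 4 -> window=[84, 36, 17, 4] -> max=84
step 9: append 12 -> window=[36, 17, 4, 12] -> max=36
step 10: append 73 -> window=[17, 4, 12, 73] -> max=73
Window #7 max = 73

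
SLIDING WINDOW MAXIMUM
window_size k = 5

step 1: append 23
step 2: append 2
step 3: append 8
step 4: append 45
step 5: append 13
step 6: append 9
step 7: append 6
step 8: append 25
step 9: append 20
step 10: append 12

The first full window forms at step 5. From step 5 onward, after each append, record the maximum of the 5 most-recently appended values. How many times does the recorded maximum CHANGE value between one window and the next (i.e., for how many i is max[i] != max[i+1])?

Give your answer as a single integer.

Answer: 1

Derivation:
step 1: append 23 -> window=[23] (not full yet)
step 2: append 2 -> window=[23, 2] (not full yet)
step 3: append 8 -> window=[23, 2, 8] (not full yet)
step 4: append 45 -> window=[23, 2, 8, 45] (not full yet)
step 5: append 13 -> window=[23, 2, 8, 45, 13] -> max=45
step 6: append 9 -> window=[2, 8, 45, 13, 9] -> max=45
step 7: append 6 -> window=[8, 45, 13, 9, 6] -> max=45
step 8: append 25 -> window=[45, 13, 9, 6, 25] -> max=45
step 9: append 20 -> window=[13, 9, 6, 25, 20] -> max=25
step 10: append 12 -> window=[9, 6, 25, 20, 12] -> max=25
Recorded maximums: 45 45 45 45 25 25
Changes between consecutive maximums: 1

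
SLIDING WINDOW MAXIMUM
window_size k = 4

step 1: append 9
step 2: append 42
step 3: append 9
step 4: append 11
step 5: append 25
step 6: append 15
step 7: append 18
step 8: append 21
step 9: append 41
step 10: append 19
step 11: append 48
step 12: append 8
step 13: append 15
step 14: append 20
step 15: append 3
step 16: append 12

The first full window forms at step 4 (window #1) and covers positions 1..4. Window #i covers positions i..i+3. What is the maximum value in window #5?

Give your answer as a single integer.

Answer: 25

Derivation:
step 1: append 9 -> window=[9] (not full yet)
step 2: append 42 -> window=[9, 42] (not full yet)
step 3: append 9 -> window=[9, 42, 9] (not full yet)
step 4: append 11 -> window=[9, 42, 9, 11] -> max=42
step 5: append 25 -> window=[42, 9, 11, 25] -> max=42
step 6: append 15 -> window=[9, 11, 25, 15] -> max=25
step 7: append 18 -> window=[11, 25, 15, 18] -> max=25
step 8: append 21 -> window=[25, 15, 18, 21] -> max=25
Window #5 max = 25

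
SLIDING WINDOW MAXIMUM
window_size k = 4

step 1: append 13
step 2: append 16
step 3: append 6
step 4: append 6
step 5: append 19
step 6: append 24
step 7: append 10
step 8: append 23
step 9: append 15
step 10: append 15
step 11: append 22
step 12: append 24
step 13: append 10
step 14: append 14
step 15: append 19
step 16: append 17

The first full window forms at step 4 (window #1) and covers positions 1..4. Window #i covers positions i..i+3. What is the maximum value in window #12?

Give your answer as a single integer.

step 1: append 13 -> window=[13] (not full yet)
step 2: append 16 -> window=[13, 16] (not full yet)
step 3: append 6 -> window=[13, 16, 6] (not full yet)
step 4: append 6 -> window=[13, 16, 6, 6] -> max=16
step 5: append 19 -> window=[16, 6, 6, 19] -> max=19
step 6: append 24 -> window=[6, 6, 19, 24] -> max=24
step 7: append 10 -> window=[6, 19, 24, 10] -> max=24
step 8: append 23 -> window=[19, 24, 10, 23] -> max=24
step 9: append 15 -> window=[24, 10, 23, 15] -> max=24
step 10: append 15 -> window=[10, 23, 15, 15] -> max=23
step 11: append 22 -> window=[23, 15, 15, 22] -> max=23
step 12: append 24 -> window=[15, 15, 22, 24] -> max=24
step 13: append 10 -> window=[15, 22, 24, 10] -> max=24
step 14: append 14 -> window=[22, 24, 10, 14] -> max=24
step 15: append 19 -> window=[24, 10, 14, 19] -> max=24
Window #12 max = 24

Answer: 24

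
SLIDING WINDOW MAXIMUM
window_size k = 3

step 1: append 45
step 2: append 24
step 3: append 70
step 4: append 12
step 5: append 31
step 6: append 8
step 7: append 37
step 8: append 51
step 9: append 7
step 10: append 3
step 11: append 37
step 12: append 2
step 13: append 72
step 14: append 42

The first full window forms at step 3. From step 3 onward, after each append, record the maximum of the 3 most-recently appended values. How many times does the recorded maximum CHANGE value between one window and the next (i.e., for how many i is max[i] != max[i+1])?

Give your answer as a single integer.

step 1: append 45 -> window=[45] (not full yet)
step 2: append 24 -> window=[45, 24] (not full yet)
step 3: append 70 -> window=[45, 24, 70] -> max=70
step 4: append 12 -> window=[24, 70, 12] -> max=70
step 5: append 31 -> window=[70, 12, 31] -> max=70
step 6: append 8 -> window=[12, 31, 8] -> max=31
step 7: append 37 -> window=[31, 8, 37] -> max=37
step 8: append 51 -> window=[8, 37, 51] -> max=51
step 9: append 7 -> window=[37, 51, 7] -> max=51
step 10: append 3 -> window=[51, 7, 3] -> max=51
step 11: append 37 -> window=[7, 3, 37] -> max=37
step 12: append 2 -> window=[3, 37, 2] -> max=37
step 13: append 72 -> window=[37, 2, 72] -> max=72
step 14: append 42 -> window=[2, 72, 42] -> max=72
Recorded maximums: 70 70 70 31 37 51 51 51 37 37 72 72
Changes between consecutive maximums: 5

Answer: 5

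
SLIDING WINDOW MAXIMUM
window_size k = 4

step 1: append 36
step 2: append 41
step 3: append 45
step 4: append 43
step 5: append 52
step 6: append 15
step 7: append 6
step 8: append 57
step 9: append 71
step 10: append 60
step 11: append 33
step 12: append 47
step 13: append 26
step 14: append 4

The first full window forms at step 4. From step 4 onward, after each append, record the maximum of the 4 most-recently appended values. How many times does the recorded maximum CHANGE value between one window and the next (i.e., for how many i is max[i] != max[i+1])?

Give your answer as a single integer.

step 1: append 36 -> window=[36] (not full yet)
step 2: append 41 -> window=[36, 41] (not full yet)
step 3: append 45 -> window=[36, 41, 45] (not full yet)
step 4: append 43 -> window=[36, 41, 45, 43] -> max=45
step 5: append 52 -> window=[41, 45, 43, 52] -> max=52
step 6: append 15 -> window=[45, 43, 52, 15] -> max=52
step 7: append 6 -> window=[43, 52, 15, 6] -> max=52
step 8: append 57 -> window=[52, 15, 6, 57] -> max=57
step 9: append 71 -> window=[15, 6, 57, 71] -> max=71
step 10: append 60 -> window=[6, 57, 71, 60] -> max=71
step 11: append 33 -> window=[57, 71, 60, 33] -> max=71
step 12: append 47 -> window=[71, 60, 33, 47] -> max=71
step 13: append 26 -> window=[60, 33, 47, 26] -> max=60
step 14: append 4 -> window=[33, 47, 26, 4] -> max=47
Recorded maximums: 45 52 52 52 57 71 71 71 71 60 47
Changes between consecutive maximums: 5

Answer: 5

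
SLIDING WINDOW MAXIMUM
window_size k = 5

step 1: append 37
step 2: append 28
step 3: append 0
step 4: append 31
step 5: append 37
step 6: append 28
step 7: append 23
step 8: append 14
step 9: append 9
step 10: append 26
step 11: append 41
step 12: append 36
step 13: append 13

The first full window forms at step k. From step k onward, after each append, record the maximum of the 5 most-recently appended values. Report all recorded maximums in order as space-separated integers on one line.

Answer: 37 37 37 37 37 28 41 41 41

Derivation:
step 1: append 37 -> window=[37] (not full yet)
step 2: append 28 -> window=[37, 28] (not full yet)
step 3: append 0 -> window=[37, 28, 0] (not full yet)
step 4: append 31 -> window=[37, 28, 0, 31] (not full yet)
step 5: append 37 -> window=[37, 28, 0, 31, 37] -> max=37
step 6: append 28 -> window=[28, 0, 31, 37, 28] -> max=37
step 7: append 23 -> window=[0, 31, 37, 28, 23] -> max=37
step 8: append 14 -> window=[31, 37, 28, 23, 14] -> max=37
step 9: append 9 -> window=[37, 28, 23, 14, 9] -> max=37
step 10: append 26 -> window=[28, 23, 14, 9, 26] -> max=28
step 11: append 41 -> window=[23, 14, 9, 26, 41] -> max=41
step 12: append 36 -> window=[14, 9, 26, 41, 36] -> max=41
step 13: append 13 -> window=[9, 26, 41, 36, 13] -> max=41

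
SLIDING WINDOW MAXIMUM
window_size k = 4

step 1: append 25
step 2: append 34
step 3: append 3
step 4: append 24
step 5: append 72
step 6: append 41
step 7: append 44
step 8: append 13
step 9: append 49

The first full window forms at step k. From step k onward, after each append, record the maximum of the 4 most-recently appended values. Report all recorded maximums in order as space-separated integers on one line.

Answer: 34 72 72 72 72 49

Derivation:
step 1: append 25 -> window=[25] (not full yet)
step 2: append 34 -> window=[25, 34] (not full yet)
step 3: append 3 -> window=[25, 34, 3] (not full yet)
step 4: append 24 -> window=[25, 34, 3, 24] -> max=34
step 5: append 72 -> window=[34, 3, 24, 72] -> max=72
step 6: append 41 -> window=[3, 24, 72, 41] -> max=72
step 7: append 44 -> window=[24, 72, 41, 44] -> max=72
step 8: append 13 -> window=[72, 41, 44, 13] -> max=72
step 9: append 49 -> window=[41, 44, 13, 49] -> max=49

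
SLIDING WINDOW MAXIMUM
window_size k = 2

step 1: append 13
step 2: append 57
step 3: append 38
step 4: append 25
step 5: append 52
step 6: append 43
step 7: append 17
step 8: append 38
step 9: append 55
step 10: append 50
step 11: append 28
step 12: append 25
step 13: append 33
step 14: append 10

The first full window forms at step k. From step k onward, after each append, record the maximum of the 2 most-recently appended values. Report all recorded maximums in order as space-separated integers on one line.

Answer: 57 57 38 52 52 43 38 55 55 50 28 33 33

Derivation:
step 1: append 13 -> window=[13] (not full yet)
step 2: append 57 -> window=[13, 57] -> max=57
step 3: append 38 -> window=[57, 38] -> max=57
step 4: append 25 -> window=[38, 25] -> max=38
step 5: append 52 -> window=[25, 52] -> max=52
step 6: append 43 -> window=[52, 43] -> max=52
step 7: append 17 -> window=[43, 17] -> max=43
step 8: append 38 -> window=[17, 38] -> max=38
step 9: append 55 -> window=[38, 55] -> max=55
step 10: append 50 -> window=[55, 50] -> max=55
step 11: append 28 -> window=[50, 28] -> max=50
step 12: append 25 -> window=[28, 25] -> max=28
step 13: append 33 -> window=[25, 33] -> max=33
step 14: append 10 -> window=[33, 10] -> max=33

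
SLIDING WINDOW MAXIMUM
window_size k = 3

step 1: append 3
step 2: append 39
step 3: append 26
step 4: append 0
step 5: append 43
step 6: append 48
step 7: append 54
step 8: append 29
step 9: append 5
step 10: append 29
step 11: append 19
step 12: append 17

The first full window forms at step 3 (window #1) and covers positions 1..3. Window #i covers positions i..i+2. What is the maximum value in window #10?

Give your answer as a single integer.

step 1: append 3 -> window=[3] (not full yet)
step 2: append 39 -> window=[3, 39] (not full yet)
step 3: append 26 -> window=[3, 39, 26] -> max=39
step 4: append 0 -> window=[39, 26, 0] -> max=39
step 5: append 43 -> window=[26, 0, 43] -> max=43
step 6: append 48 -> window=[0, 43, 48] -> max=48
step 7: append 54 -> window=[43, 48, 54] -> max=54
step 8: append 29 -> window=[48, 54, 29] -> max=54
step 9: append 5 -> window=[54, 29, 5] -> max=54
step 10: append 29 -> window=[29, 5, 29] -> max=29
step 11: append 19 -> window=[5, 29, 19] -> max=29
step 12: append 17 -> window=[29, 19, 17] -> max=29
Window #10 max = 29

Answer: 29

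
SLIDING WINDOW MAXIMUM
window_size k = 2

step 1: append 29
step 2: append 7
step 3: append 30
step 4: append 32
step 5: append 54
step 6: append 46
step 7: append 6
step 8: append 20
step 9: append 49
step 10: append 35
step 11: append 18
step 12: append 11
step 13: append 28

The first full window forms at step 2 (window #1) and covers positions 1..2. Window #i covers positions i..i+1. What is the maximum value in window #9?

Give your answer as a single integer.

Answer: 49

Derivation:
step 1: append 29 -> window=[29] (not full yet)
step 2: append 7 -> window=[29, 7] -> max=29
step 3: append 30 -> window=[7, 30] -> max=30
step 4: append 32 -> window=[30, 32] -> max=32
step 5: append 54 -> window=[32, 54] -> max=54
step 6: append 46 -> window=[54, 46] -> max=54
step 7: append 6 -> window=[46, 6] -> max=46
step 8: append 20 -> window=[6, 20] -> max=20
step 9: append 49 -> window=[20, 49] -> max=49
step 10: append 35 -> window=[49, 35] -> max=49
Window #9 max = 49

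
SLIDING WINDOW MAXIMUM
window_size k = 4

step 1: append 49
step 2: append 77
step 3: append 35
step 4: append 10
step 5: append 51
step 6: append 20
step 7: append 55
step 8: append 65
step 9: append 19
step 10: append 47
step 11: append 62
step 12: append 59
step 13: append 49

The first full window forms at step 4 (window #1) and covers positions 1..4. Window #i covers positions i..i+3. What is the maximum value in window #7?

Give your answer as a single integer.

step 1: append 49 -> window=[49] (not full yet)
step 2: append 77 -> window=[49, 77] (not full yet)
step 3: append 35 -> window=[49, 77, 35] (not full yet)
step 4: append 10 -> window=[49, 77, 35, 10] -> max=77
step 5: append 51 -> window=[77, 35, 10, 51] -> max=77
step 6: append 20 -> window=[35, 10, 51, 20] -> max=51
step 7: append 55 -> window=[10, 51, 20, 55] -> max=55
step 8: append 65 -> window=[51, 20, 55, 65] -> max=65
step 9: append 19 -> window=[20, 55, 65, 19] -> max=65
step 10: append 47 -> window=[55, 65, 19, 47] -> max=65
Window #7 max = 65

Answer: 65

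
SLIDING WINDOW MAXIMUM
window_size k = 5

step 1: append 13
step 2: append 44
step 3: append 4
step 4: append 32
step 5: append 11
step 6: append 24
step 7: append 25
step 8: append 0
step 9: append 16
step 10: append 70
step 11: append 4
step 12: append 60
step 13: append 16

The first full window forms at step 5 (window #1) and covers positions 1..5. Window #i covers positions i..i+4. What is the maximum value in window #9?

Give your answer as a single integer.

step 1: append 13 -> window=[13] (not full yet)
step 2: append 44 -> window=[13, 44] (not full yet)
step 3: append 4 -> window=[13, 44, 4] (not full yet)
step 4: append 32 -> window=[13, 44, 4, 32] (not full yet)
step 5: append 11 -> window=[13, 44, 4, 32, 11] -> max=44
step 6: append 24 -> window=[44, 4, 32, 11, 24] -> max=44
step 7: append 25 -> window=[4, 32, 11, 24, 25] -> max=32
step 8: append 0 -> window=[32, 11, 24, 25, 0] -> max=32
step 9: append 16 -> window=[11, 24, 25, 0, 16] -> max=25
step 10: append 70 -> window=[24, 25, 0, 16, 70] -> max=70
step 11: append 4 -> window=[25, 0, 16, 70, 4] -> max=70
step 12: append 60 -> window=[0, 16, 70, 4, 60] -> max=70
step 13: append 16 -> window=[16, 70, 4, 60, 16] -> max=70
Window #9 max = 70

Answer: 70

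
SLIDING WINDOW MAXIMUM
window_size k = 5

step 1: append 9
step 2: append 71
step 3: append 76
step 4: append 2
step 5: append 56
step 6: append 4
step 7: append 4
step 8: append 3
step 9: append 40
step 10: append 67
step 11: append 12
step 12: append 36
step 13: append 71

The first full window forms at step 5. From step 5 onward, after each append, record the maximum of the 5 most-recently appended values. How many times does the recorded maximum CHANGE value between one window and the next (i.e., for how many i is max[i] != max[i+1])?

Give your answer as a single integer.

Answer: 3

Derivation:
step 1: append 9 -> window=[9] (not full yet)
step 2: append 71 -> window=[9, 71] (not full yet)
step 3: append 76 -> window=[9, 71, 76] (not full yet)
step 4: append 2 -> window=[9, 71, 76, 2] (not full yet)
step 5: append 56 -> window=[9, 71, 76, 2, 56] -> max=76
step 6: append 4 -> window=[71, 76, 2, 56, 4] -> max=76
step 7: append 4 -> window=[76, 2, 56, 4, 4] -> max=76
step 8: append 3 -> window=[2, 56, 4, 4, 3] -> max=56
step 9: append 40 -> window=[56, 4, 4, 3, 40] -> max=56
step 10: append 67 -> window=[4, 4, 3, 40, 67] -> max=67
step 11: append 12 -> window=[4, 3, 40, 67, 12] -> max=67
step 12: append 36 -> window=[3, 40, 67, 12, 36] -> max=67
step 13: append 71 -> window=[40, 67, 12, 36, 71] -> max=71
Recorded maximums: 76 76 76 56 56 67 67 67 71
Changes between consecutive maximums: 3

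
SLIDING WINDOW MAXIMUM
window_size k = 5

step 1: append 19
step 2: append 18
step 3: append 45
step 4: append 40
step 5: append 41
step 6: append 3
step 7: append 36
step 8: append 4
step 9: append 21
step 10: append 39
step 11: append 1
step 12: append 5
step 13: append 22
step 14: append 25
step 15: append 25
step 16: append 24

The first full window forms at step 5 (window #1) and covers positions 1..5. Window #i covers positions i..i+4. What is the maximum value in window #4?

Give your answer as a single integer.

Answer: 41

Derivation:
step 1: append 19 -> window=[19] (not full yet)
step 2: append 18 -> window=[19, 18] (not full yet)
step 3: append 45 -> window=[19, 18, 45] (not full yet)
step 4: append 40 -> window=[19, 18, 45, 40] (not full yet)
step 5: append 41 -> window=[19, 18, 45, 40, 41] -> max=45
step 6: append 3 -> window=[18, 45, 40, 41, 3] -> max=45
step 7: append 36 -> window=[45, 40, 41, 3, 36] -> max=45
step 8: append 4 -> window=[40, 41, 3, 36, 4] -> max=41
Window #4 max = 41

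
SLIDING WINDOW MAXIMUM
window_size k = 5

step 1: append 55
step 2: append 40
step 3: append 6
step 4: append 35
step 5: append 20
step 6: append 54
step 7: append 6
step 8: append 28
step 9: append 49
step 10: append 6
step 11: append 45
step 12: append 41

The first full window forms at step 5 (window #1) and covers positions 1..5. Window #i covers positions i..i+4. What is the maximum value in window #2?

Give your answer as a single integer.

step 1: append 55 -> window=[55] (not full yet)
step 2: append 40 -> window=[55, 40] (not full yet)
step 3: append 6 -> window=[55, 40, 6] (not full yet)
step 4: append 35 -> window=[55, 40, 6, 35] (not full yet)
step 5: append 20 -> window=[55, 40, 6, 35, 20] -> max=55
step 6: append 54 -> window=[40, 6, 35, 20, 54] -> max=54
Window #2 max = 54

Answer: 54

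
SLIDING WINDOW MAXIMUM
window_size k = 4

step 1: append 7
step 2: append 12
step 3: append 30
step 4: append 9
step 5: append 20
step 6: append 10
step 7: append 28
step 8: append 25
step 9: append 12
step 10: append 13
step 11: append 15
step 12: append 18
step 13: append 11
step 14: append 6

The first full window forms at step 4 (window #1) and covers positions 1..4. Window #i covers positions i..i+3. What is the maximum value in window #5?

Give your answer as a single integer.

step 1: append 7 -> window=[7] (not full yet)
step 2: append 12 -> window=[7, 12] (not full yet)
step 3: append 30 -> window=[7, 12, 30] (not full yet)
step 4: append 9 -> window=[7, 12, 30, 9] -> max=30
step 5: append 20 -> window=[12, 30, 9, 20] -> max=30
step 6: append 10 -> window=[30, 9, 20, 10] -> max=30
step 7: append 28 -> window=[9, 20, 10, 28] -> max=28
step 8: append 25 -> window=[20, 10, 28, 25] -> max=28
Window #5 max = 28

Answer: 28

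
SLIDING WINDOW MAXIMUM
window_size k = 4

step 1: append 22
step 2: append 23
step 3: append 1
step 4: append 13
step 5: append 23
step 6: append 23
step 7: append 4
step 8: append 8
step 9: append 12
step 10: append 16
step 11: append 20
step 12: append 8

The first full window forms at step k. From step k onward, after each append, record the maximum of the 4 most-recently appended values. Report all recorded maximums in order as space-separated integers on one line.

step 1: append 22 -> window=[22] (not full yet)
step 2: append 23 -> window=[22, 23] (not full yet)
step 3: append 1 -> window=[22, 23, 1] (not full yet)
step 4: append 13 -> window=[22, 23, 1, 13] -> max=23
step 5: append 23 -> window=[23, 1, 13, 23] -> max=23
step 6: append 23 -> window=[1, 13, 23, 23] -> max=23
step 7: append 4 -> window=[13, 23, 23, 4] -> max=23
step 8: append 8 -> window=[23, 23, 4, 8] -> max=23
step 9: append 12 -> window=[23, 4, 8, 12] -> max=23
step 10: append 16 -> window=[4, 8, 12, 16] -> max=16
step 11: append 20 -> window=[8, 12, 16, 20] -> max=20
step 12: append 8 -> window=[12, 16, 20, 8] -> max=20

Answer: 23 23 23 23 23 23 16 20 20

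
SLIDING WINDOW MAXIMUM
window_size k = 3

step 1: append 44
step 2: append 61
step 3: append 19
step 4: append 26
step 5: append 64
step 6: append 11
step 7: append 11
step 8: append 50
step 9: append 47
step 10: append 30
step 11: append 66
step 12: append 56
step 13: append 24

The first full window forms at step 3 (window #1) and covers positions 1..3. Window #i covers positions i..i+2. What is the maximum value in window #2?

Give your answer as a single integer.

Answer: 61

Derivation:
step 1: append 44 -> window=[44] (not full yet)
step 2: append 61 -> window=[44, 61] (not full yet)
step 3: append 19 -> window=[44, 61, 19] -> max=61
step 4: append 26 -> window=[61, 19, 26] -> max=61
Window #2 max = 61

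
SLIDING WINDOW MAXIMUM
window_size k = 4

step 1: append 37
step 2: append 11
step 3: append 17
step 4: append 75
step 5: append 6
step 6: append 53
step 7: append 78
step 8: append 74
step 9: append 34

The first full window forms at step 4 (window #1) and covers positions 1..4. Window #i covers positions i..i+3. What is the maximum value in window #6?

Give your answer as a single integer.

step 1: append 37 -> window=[37] (not full yet)
step 2: append 11 -> window=[37, 11] (not full yet)
step 3: append 17 -> window=[37, 11, 17] (not full yet)
step 4: append 75 -> window=[37, 11, 17, 75] -> max=75
step 5: append 6 -> window=[11, 17, 75, 6] -> max=75
step 6: append 53 -> window=[17, 75, 6, 53] -> max=75
step 7: append 78 -> window=[75, 6, 53, 78] -> max=78
step 8: append 74 -> window=[6, 53, 78, 74] -> max=78
step 9: append 34 -> window=[53, 78, 74, 34] -> max=78
Window #6 max = 78

Answer: 78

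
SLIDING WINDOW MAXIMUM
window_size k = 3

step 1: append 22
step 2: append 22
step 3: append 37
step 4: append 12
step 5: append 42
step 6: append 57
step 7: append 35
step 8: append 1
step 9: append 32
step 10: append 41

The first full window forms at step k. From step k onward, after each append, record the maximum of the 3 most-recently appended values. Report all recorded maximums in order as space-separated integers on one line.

step 1: append 22 -> window=[22] (not full yet)
step 2: append 22 -> window=[22, 22] (not full yet)
step 3: append 37 -> window=[22, 22, 37] -> max=37
step 4: append 12 -> window=[22, 37, 12] -> max=37
step 5: append 42 -> window=[37, 12, 42] -> max=42
step 6: append 57 -> window=[12, 42, 57] -> max=57
step 7: append 35 -> window=[42, 57, 35] -> max=57
step 8: append 1 -> window=[57, 35, 1] -> max=57
step 9: append 32 -> window=[35, 1, 32] -> max=35
step 10: append 41 -> window=[1, 32, 41] -> max=41

Answer: 37 37 42 57 57 57 35 41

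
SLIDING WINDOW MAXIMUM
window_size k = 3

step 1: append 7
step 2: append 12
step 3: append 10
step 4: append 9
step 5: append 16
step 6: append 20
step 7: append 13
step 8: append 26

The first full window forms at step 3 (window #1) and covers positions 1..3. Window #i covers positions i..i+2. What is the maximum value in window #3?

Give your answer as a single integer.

Answer: 16

Derivation:
step 1: append 7 -> window=[7] (not full yet)
step 2: append 12 -> window=[7, 12] (not full yet)
step 3: append 10 -> window=[7, 12, 10] -> max=12
step 4: append 9 -> window=[12, 10, 9] -> max=12
step 5: append 16 -> window=[10, 9, 16] -> max=16
Window #3 max = 16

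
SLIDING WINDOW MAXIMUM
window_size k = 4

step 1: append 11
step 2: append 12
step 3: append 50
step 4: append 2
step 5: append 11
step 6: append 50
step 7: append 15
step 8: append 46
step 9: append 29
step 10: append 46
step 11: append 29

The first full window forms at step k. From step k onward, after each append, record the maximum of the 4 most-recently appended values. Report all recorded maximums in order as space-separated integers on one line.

step 1: append 11 -> window=[11] (not full yet)
step 2: append 12 -> window=[11, 12] (not full yet)
step 3: append 50 -> window=[11, 12, 50] (not full yet)
step 4: append 2 -> window=[11, 12, 50, 2] -> max=50
step 5: append 11 -> window=[12, 50, 2, 11] -> max=50
step 6: append 50 -> window=[50, 2, 11, 50] -> max=50
step 7: append 15 -> window=[2, 11, 50, 15] -> max=50
step 8: append 46 -> window=[11, 50, 15, 46] -> max=50
step 9: append 29 -> window=[50, 15, 46, 29] -> max=50
step 10: append 46 -> window=[15, 46, 29, 46] -> max=46
step 11: append 29 -> window=[46, 29, 46, 29] -> max=46

Answer: 50 50 50 50 50 50 46 46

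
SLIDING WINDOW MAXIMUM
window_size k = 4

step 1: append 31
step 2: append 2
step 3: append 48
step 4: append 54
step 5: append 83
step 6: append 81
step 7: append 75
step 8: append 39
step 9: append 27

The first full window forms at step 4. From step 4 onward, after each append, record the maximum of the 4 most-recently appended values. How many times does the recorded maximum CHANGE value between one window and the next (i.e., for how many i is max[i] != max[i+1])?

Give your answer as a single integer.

step 1: append 31 -> window=[31] (not full yet)
step 2: append 2 -> window=[31, 2] (not full yet)
step 3: append 48 -> window=[31, 2, 48] (not full yet)
step 4: append 54 -> window=[31, 2, 48, 54] -> max=54
step 5: append 83 -> window=[2, 48, 54, 83] -> max=83
step 6: append 81 -> window=[48, 54, 83, 81] -> max=83
step 7: append 75 -> window=[54, 83, 81, 75] -> max=83
step 8: append 39 -> window=[83, 81, 75, 39] -> max=83
step 9: append 27 -> window=[81, 75, 39, 27] -> max=81
Recorded maximums: 54 83 83 83 83 81
Changes between consecutive maximums: 2

Answer: 2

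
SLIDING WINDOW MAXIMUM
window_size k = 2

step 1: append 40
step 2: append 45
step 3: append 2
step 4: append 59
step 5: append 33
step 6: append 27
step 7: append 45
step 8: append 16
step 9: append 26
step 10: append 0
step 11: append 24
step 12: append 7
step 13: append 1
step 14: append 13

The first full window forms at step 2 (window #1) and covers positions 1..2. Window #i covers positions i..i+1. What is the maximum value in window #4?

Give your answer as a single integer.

Answer: 59

Derivation:
step 1: append 40 -> window=[40] (not full yet)
step 2: append 45 -> window=[40, 45] -> max=45
step 3: append 2 -> window=[45, 2] -> max=45
step 4: append 59 -> window=[2, 59] -> max=59
step 5: append 33 -> window=[59, 33] -> max=59
Window #4 max = 59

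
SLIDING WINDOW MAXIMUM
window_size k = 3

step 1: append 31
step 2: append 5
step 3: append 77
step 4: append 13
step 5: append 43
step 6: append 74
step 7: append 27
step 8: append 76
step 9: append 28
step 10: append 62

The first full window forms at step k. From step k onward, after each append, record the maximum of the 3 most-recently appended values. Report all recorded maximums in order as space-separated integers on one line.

step 1: append 31 -> window=[31] (not full yet)
step 2: append 5 -> window=[31, 5] (not full yet)
step 3: append 77 -> window=[31, 5, 77] -> max=77
step 4: append 13 -> window=[5, 77, 13] -> max=77
step 5: append 43 -> window=[77, 13, 43] -> max=77
step 6: append 74 -> window=[13, 43, 74] -> max=74
step 7: append 27 -> window=[43, 74, 27] -> max=74
step 8: append 76 -> window=[74, 27, 76] -> max=76
step 9: append 28 -> window=[27, 76, 28] -> max=76
step 10: append 62 -> window=[76, 28, 62] -> max=76

Answer: 77 77 77 74 74 76 76 76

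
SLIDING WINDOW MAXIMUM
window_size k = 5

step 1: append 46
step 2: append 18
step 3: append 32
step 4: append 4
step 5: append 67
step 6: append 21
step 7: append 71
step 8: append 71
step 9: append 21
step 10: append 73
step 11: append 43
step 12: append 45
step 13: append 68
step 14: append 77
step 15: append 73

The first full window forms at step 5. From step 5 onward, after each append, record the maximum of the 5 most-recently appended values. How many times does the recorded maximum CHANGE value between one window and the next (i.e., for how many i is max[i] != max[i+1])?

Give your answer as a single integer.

step 1: append 46 -> window=[46] (not full yet)
step 2: append 18 -> window=[46, 18] (not full yet)
step 3: append 32 -> window=[46, 18, 32] (not full yet)
step 4: append 4 -> window=[46, 18, 32, 4] (not full yet)
step 5: append 67 -> window=[46, 18, 32, 4, 67] -> max=67
step 6: append 21 -> window=[18, 32, 4, 67, 21] -> max=67
step 7: append 71 -> window=[32, 4, 67, 21, 71] -> max=71
step 8: append 71 -> window=[4, 67, 21, 71, 71] -> max=71
step 9: append 21 -> window=[67, 21, 71, 71, 21] -> max=71
step 10: append 73 -> window=[21, 71, 71, 21, 73] -> max=73
step 11: append 43 -> window=[71, 71, 21, 73, 43] -> max=73
step 12: append 45 -> window=[71, 21, 73, 43, 45] -> max=73
step 13: append 68 -> window=[21, 73, 43, 45, 68] -> max=73
step 14: append 77 -> window=[73, 43, 45, 68, 77] -> max=77
step 15: append 73 -> window=[43, 45, 68, 77, 73] -> max=77
Recorded maximums: 67 67 71 71 71 73 73 73 73 77 77
Changes between consecutive maximums: 3

Answer: 3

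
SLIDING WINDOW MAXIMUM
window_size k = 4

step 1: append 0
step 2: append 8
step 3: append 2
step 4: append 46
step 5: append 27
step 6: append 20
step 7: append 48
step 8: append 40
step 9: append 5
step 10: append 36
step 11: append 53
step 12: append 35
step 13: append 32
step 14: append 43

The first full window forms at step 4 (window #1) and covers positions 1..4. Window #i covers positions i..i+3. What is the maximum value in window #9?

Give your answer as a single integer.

Answer: 53

Derivation:
step 1: append 0 -> window=[0] (not full yet)
step 2: append 8 -> window=[0, 8] (not full yet)
step 3: append 2 -> window=[0, 8, 2] (not full yet)
step 4: append 46 -> window=[0, 8, 2, 46] -> max=46
step 5: append 27 -> window=[8, 2, 46, 27] -> max=46
step 6: append 20 -> window=[2, 46, 27, 20] -> max=46
step 7: append 48 -> window=[46, 27, 20, 48] -> max=48
step 8: append 40 -> window=[27, 20, 48, 40] -> max=48
step 9: append 5 -> window=[20, 48, 40, 5] -> max=48
step 10: append 36 -> window=[48, 40, 5, 36] -> max=48
step 11: append 53 -> window=[40, 5, 36, 53] -> max=53
step 12: append 35 -> window=[5, 36, 53, 35] -> max=53
Window #9 max = 53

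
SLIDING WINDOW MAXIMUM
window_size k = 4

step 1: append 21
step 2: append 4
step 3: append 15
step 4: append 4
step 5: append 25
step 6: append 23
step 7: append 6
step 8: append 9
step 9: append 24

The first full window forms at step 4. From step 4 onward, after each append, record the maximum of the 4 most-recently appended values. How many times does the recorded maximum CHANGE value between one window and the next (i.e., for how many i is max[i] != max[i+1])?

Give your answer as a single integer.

step 1: append 21 -> window=[21] (not full yet)
step 2: append 4 -> window=[21, 4] (not full yet)
step 3: append 15 -> window=[21, 4, 15] (not full yet)
step 4: append 4 -> window=[21, 4, 15, 4] -> max=21
step 5: append 25 -> window=[4, 15, 4, 25] -> max=25
step 6: append 23 -> window=[15, 4, 25, 23] -> max=25
step 7: append 6 -> window=[4, 25, 23, 6] -> max=25
step 8: append 9 -> window=[25, 23, 6, 9] -> max=25
step 9: append 24 -> window=[23, 6, 9, 24] -> max=24
Recorded maximums: 21 25 25 25 25 24
Changes between consecutive maximums: 2

Answer: 2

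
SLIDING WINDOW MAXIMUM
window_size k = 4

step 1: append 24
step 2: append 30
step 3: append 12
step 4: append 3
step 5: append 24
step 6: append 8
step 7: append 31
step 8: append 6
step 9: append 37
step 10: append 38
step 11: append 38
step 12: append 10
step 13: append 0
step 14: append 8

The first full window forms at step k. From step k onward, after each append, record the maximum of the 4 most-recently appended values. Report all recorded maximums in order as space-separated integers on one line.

step 1: append 24 -> window=[24] (not full yet)
step 2: append 30 -> window=[24, 30] (not full yet)
step 3: append 12 -> window=[24, 30, 12] (not full yet)
step 4: append 3 -> window=[24, 30, 12, 3] -> max=30
step 5: append 24 -> window=[30, 12, 3, 24] -> max=30
step 6: append 8 -> window=[12, 3, 24, 8] -> max=24
step 7: append 31 -> window=[3, 24, 8, 31] -> max=31
step 8: append 6 -> window=[24, 8, 31, 6] -> max=31
step 9: append 37 -> window=[8, 31, 6, 37] -> max=37
step 10: append 38 -> window=[31, 6, 37, 38] -> max=38
step 11: append 38 -> window=[6, 37, 38, 38] -> max=38
step 12: append 10 -> window=[37, 38, 38, 10] -> max=38
step 13: append 0 -> window=[38, 38, 10, 0] -> max=38
step 14: append 8 -> window=[38, 10, 0, 8] -> max=38

Answer: 30 30 24 31 31 37 38 38 38 38 38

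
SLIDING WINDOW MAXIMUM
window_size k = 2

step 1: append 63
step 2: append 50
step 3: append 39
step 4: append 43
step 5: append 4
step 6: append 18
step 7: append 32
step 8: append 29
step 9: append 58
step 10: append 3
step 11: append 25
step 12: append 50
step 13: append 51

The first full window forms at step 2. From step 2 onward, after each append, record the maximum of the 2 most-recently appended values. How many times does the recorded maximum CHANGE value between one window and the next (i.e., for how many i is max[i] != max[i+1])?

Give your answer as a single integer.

Answer: 8

Derivation:
step 1: append 63 -> window=[63] (not full yet)
step 2: append 50 -> window=[63, 50] -> max=63
step 3: append 39 -> window=[50, 39] -> max=50
step 4: append 43 -> window=[39, 43] -> max=43
step 5: append 4 -> window=[43, 4] -> max=43
step 6: append 18 -> window=[4, 18] -> max=18
step 7: append 32 -> window=[18, 32] -> max=32
step 8: append 29 -> window=[32, 29] -> max=32
step 9: append 58 -> window=[29, 58] -> max=58
step 10: append 3 -> window=[58, 3] -> max=58
step 11: append 25 -> window=[3, 25] -> max=25
step 12: append 50 -> window=[25, 50] -> max=50
step 13: append 51 -> window=[50, 51] -> max=51
Recorded maximums: 63 50 43 43 18 32 32 58 58 25 50 51
Changes between consecutive maximums: 8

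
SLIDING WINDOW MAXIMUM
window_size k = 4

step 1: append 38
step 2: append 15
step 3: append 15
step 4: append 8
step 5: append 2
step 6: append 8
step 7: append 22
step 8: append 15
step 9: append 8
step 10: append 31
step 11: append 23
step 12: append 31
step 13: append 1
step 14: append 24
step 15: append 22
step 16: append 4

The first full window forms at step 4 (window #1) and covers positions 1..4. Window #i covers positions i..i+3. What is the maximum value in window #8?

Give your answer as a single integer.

Answer: 31

Derivation:
step 1: append 38 -> window=[38] (not full yet)
step 2: append 15 -> window=[38, 15] (not full yet)
step 3: append 15 -> window=[38, 15, 15] (not full yet)
step 4: append 8 -> window=[38, 15, 15, 8] -> max=38
step 5: append 2 -> window=[15, 15, 8, 2] -> max=15
step 6: append 8 -> window=[15, 8, 2, 8] -> max=15
step 7: append 22 -> window=[8, 2, 8, 22] -> max=22
step 8: append 15 -> window=[2, 8, 22, 15] -> max=22
step 9: append 8 -> window=[8, 22, 15, 8] -> max=22
step 10: append 31 -> window=[22, 15, 8, 31] -> max=31
step 11: append 23 -> window=[15, 8, 31, 23] -> max=31
Window #8 max = 31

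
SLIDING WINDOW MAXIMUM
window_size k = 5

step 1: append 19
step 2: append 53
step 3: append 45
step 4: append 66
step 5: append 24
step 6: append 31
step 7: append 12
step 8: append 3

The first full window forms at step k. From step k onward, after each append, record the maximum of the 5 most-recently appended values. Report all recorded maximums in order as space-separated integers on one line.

Answer: 66 66 66 66

Derivation:
step 1: append 19 -> window=[19] (not full yet)
step 2: append 53 -> window=[19, 53] (not full yet)
step 3: append 45 -> window=[19, 53, 45] (not full yet)
step 4: append 66 -> window=[19, 53, 45, 66] (not full yet)
step 5: append 24 -> window=[19, 53, 45, 66, 24] -> max=66
step 6: append 31 -> window=[53, 45, 66, 24, 31] -> max=66
step 7: append 12 -> window=[45, 66, 24, 31, 12] -> max=66
step 8: append 3 -> window=[66, 24, 31, 12, 3] -> max=66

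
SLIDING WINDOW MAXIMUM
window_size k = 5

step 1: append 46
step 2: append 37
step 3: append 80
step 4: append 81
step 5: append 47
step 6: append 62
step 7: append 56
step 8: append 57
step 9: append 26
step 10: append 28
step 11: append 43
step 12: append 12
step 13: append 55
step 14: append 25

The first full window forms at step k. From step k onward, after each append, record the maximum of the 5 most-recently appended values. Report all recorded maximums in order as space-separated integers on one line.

Answer: 81 81 81 81 62 62 57 57 55 55

Derivation:
step 1: append 46 -> window=[46] (not full yet)
step 2: append 37 -> window=[46, 37] (not full yet)
step 3: append 80 -> window=[46, 37, 80] (not full yet)
step 4: append 81 -> window=[46, 37, 80, 81] (not full yet)
step 5: append 47 -> window=[46, 37, 80, 81, 47] -> max=81
step 6: append 62 -> window=[37, 80, 81, 47, 62] -> max=81
step 7: append 56 -> window=[80, 81, 47, 62, 56] -> max=81
step 8: append 57 -> window=[81, 47, 62, 56, 57] -> max=81
step 9: append 26 -> window=[47, 62, 56, 57, 26] -> max=62
step 10: append 28 -> window=[62, 56, 57, 26, 28] -> max=62
step 11: append 43 -> window=[56, 57, 26, 28, 43] -> max=57
step 12: append 12 -> window=[57, 26, 28, 43, 12] -> max=57
step 13: append 55 -> window=[26, 28, 43, 12, 55] -> max=55
step 14: append 25 -> window=[28, 43, 12, 55, 25] -> max=55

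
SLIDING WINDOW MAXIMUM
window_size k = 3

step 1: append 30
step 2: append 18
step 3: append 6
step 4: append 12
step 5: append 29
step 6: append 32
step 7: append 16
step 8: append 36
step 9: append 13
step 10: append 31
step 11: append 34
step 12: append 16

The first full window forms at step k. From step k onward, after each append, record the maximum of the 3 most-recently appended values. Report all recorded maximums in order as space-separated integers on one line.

Answer: 30 18 29 32 32 36 36 36 34 34

Derivation:
step 1: append 30 -> window=[30] (not full yet)
step 2: append 18 -> window=[30, 18] (not full yet)
step 3: append 6 -> window=[30, 18, 6] -> max=30
step 4: append 12 -> window=[18, 6, 12] -> max=18
step 5: append 29 -> window=[6, 12, 29] -> max=29
step 6: append 32 -> window=[12, 29, 32] -> max=32
step 7: append 16 -> window=[29, 32, 16] -> max=32
step 8: append 36 -> window=[32, 16, 36] -> max=36
step 9: append 13 -> window=[16, 36, 13] -> max=36
step 10: append 31 -> window=[36, 13, 31] -> max=36
step 11: append 34 -> window=[13, 31, 34] -> max=34
step 12: append 16 -> window=[31, 34, 16] -> max=34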